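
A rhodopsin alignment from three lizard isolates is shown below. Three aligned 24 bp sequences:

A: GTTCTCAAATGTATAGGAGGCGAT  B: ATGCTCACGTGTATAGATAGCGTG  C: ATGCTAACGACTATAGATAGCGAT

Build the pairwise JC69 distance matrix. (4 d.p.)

A–B: 9/24 sites differ → p = 0.375, d = −0.75 ln(1 − 0.5) = 0.519860 ≈ 0.5199.
A–C: 10/24 sites differ → p ≈ 0.416667, d = −0.75 ln(1 − 0.555556) = 0.608198 ≈ 0.6082.
B–C: 5/24 sites differ → p ≈ 0.208333, d = −0.75 ln(1 − 0.277777) = 0.244066 ≈ 0.2441.

d(A,B) = 0.5199, d(A,C) = 0.6082, d(B,C) = 0.2441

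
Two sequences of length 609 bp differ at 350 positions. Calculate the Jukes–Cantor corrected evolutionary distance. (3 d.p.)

p = 350/609 ≈ 0.574713.
d = −(3/4) ln(1 − 4p/3) = −0.75 ln(1 − 0.766284) = −0.75 ln(0.233716)
  = −0.75 × (-1.453649) = 1.090237 substitutions/site.

1.090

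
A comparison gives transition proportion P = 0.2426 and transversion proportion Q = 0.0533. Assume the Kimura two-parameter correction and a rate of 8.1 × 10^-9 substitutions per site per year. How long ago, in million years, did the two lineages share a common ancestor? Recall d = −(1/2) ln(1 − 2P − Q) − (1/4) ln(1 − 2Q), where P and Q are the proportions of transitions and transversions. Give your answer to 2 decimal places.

25.61

Under the Kimura two-parameter model, d = −½ ln(1 − 2P − Q) − ¼ ln(1 − 2Q).
1 − 2P − Q = 0.4615, giving −½ ln(0.4615) = 0.386637.
1 − 2Q = 0.8934, giving −¼ ln(0.8934) = 0.028180.
d = 0.386637 + 0.028180 = 0.414817.
Under a molecular clock d = 2μt, so t = d/(2μ) = 0.414817 / (2 × 8.1 × 10^-9) = 25.61 million years.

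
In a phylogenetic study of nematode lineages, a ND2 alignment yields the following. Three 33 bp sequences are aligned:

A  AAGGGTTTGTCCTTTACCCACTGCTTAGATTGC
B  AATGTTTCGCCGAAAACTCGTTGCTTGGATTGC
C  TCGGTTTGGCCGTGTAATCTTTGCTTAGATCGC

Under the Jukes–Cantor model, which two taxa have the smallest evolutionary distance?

B and C

A–B: 12/33 differ, p = 0.364, d = 0.497.
A–C: 12/33 differ, p = 0.364, d = 0.497.
B–C: 11/33 differ, p = 0.333, d = 0.441.
The smallest distance is between B and C.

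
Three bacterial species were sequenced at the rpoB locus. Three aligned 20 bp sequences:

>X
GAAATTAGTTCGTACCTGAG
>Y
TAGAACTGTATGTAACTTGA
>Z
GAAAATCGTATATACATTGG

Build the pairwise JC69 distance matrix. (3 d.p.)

X–Y: 11/20 sites differ → p = 0.55, d = −0.75 ln(1 − 0.733333) = 0.991316 ≈ 0.991.
X–Z: 8/20 sites differ → p = 0.4, d = −0.75 ln(1 − 0.533333) = 0.571605 ≈ 0.572.
Y–Z: 8/20 sites differ → p = 0.4, d = −0.75 ln(1 − 0.533333) = 0.571605 ≈ 0.572.

d(X,Y) = 0.991, d(X,Z) = 0.572, d(Y,Z) = 0.572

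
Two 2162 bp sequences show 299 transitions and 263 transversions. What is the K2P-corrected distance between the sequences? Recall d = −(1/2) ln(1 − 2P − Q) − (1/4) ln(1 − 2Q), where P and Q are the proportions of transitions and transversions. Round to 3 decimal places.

0.324

P = 299/2162 ≈ 0.138298 and Q = 263/2162 ≈ 0.121647.
Under the Kimura two-parameter model, d = −½ ln(1 − 2P − Q) − ¼ ln(1 − 2Q).
1 − 2P − Q = 0.601757, giving −½ ln(0.601757) = 0.253951.
1 − 2Q = 0.756706, giving −¼ ln(0.756706) = 0.069695.
d = 0.253951 + 0.069695 = 0.323646.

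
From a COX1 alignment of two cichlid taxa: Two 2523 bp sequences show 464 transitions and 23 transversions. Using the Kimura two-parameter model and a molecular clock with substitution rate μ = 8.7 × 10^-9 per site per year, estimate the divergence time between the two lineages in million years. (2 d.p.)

13.86

P = 464/2523 ≈ 0.183908 and Q = 23/2523 ≈ 0.009116.
Under the Kimura two-parameter model, d = −½ ln(1 − 2P − Q) − ¼ ln(1 − 2Q).
1 − 2P − Q = 0.623068, giving −½ ln(0.623068) = 0.236550.
1 − 2Q = 0.981768, giving −¼ ln(0.981768) = 0.004600.
d = 0.236550 + 0.004600 = 0.241150.
Under a molecular clock d = 2μt, so t = d/(2μ) = 0.241150 / (2 × 8.7 × 10^-9) = 13.86 million years.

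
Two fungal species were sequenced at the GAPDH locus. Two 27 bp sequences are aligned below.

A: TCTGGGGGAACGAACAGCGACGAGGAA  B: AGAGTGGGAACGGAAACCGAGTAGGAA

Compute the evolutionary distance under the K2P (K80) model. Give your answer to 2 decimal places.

Of 27 sites, 1 differences are transitions and 8 are transversions, so P = 1/27 ≈ 0.037037 and Q = 8/27 ≈ 0.296296.
Under the Kimura two-parameter model, d = −½ ln(1 − 2P − Q) − ¼ ln(1 − 2Q).
1 − 2P − Q = 0.62963, giving −½ ln(0.62963) = 0.231311.
1 − 2Q = 0.407408, giving −¼ ln(0.407408) = 0.224485.
d = 0.231311 + 0.224485 = 0.455796.

0.46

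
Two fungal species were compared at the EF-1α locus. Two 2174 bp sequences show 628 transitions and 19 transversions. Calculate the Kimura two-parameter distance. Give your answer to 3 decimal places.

0.446

P = 628/2174 ≈ 0.288868 and Q = 19/2174 ≈ 0.00874.
Under the Kimura two-parameter model, d = −½ ln(1 − 2P − Q) − ¼ ln(1 − 2Q).
1 − 2P − Q = 0.413524, giving −½ ln(0.413524) = 0.441520.
1 − 2Q = 0.98252, giving −¼ ln(0.98252) = 0.004409.
d = 0.441520 + 0.004409 = 0.445929.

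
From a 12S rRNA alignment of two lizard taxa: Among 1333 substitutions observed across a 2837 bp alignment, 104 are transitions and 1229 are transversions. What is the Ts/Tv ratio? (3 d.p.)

R = 104/1229 = 0.084621… ≈ 0.085 (to 3 d.p.).

0.085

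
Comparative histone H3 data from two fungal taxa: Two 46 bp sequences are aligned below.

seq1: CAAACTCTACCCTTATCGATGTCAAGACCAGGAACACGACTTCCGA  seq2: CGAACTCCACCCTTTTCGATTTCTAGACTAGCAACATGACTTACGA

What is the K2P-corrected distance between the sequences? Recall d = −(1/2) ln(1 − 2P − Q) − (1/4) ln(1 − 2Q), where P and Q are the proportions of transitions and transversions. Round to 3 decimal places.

Of 46 sites, 4 differences are transitions and 5 are transversions, so P = 4/46 ≈ 0.086957 and Q = 5/46 ≈ 0.108696.
Under the Kimura two-parameter model, d = −½ ln(1 − 2P − Q) − ¼ ln(1 − 2Q).
1 − 2P − Q = 0.71739, giving −½ ln(0.71739) = 0.166068.
1 − 2Q = 0.782608, giving −¼ ln(0.782608) = 0.061281.
d = 0.166068 + 0.061281 = 0.227349.

0.227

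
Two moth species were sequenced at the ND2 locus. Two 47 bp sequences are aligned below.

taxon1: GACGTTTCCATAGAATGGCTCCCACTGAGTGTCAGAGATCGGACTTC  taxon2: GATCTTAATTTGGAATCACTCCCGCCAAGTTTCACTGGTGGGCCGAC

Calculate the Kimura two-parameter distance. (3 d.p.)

Of 47 sites, 8 differences are transitions and 12 are transversions, so P = 8/47 ≈ 0.170213 and Q = 12/47 ≈ 0.255319.
Under the Kimura two-parameter model, d = −½ ln(1 − 2P − Q) − ¼ ln(1 − 2Q).
1 − 2P − Q = 0.404255, giving −½ ln(0.404255) = 0.452855.
1 − 2Q = 0.489362, giving −¼ ln(0.489362) = 0.178663.
d = 0.452855 + 0.178663 = 0.631518.

0.632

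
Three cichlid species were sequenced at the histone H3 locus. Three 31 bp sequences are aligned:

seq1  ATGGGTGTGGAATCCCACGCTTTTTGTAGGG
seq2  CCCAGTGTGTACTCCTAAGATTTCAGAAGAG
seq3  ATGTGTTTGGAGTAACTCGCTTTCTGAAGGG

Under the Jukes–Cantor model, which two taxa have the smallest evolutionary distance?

seq1–seq2: 13/31 differ, p = 0.419, d = 0.614.
seq1–seq3: 8/31 differ, p = 0.258, d = 0.316.
seq2–seq3: 15/31 differ, p = 0.484, d = 0.777.
The smallest distance is between seq1 and seq3.

seq1 and seq3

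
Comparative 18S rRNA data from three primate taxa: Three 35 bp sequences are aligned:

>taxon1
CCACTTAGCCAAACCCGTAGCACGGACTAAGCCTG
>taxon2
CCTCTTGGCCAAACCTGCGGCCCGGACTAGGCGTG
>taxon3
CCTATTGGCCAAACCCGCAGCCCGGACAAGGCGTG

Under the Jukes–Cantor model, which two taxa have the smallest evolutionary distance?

taxon1–taxon2: 8/35 differ, p = 0.229, d = 0.273.
taxon1–taxon3: 8/35 differ, p = 0.229, d = 0.273.
taxon2–taxon3: 4/35 differ, p = 0.114, d = 0.124.
The smallest distance is between taxon2 and taxon3.

taxon2 and taxon3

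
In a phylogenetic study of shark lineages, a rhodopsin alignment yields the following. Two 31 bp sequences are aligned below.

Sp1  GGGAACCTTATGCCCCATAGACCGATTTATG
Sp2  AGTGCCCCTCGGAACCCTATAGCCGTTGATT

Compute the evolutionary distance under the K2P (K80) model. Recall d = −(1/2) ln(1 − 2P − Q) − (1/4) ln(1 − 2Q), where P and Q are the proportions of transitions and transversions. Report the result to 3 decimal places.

Of 31 sites, 4 differences are transitions and 12 are transversions, so P = 4/31 ≈ 0.129032 and Q = 12/31 ≈ 0.387097.
Under the Kimura two-parameter model, d = −½ ln(1 − 2P − Q) − ¼ ln(1 − 2Q).
1 − 2P − Q = 0.354839, giving −½ ln(0.354839) = 0.518046.
1 − 2Q = 0.225806, giving −¼ ln(0.225806) = 0.372020.
d = 0.518046 + 0.372020 = 0.890066.

0.890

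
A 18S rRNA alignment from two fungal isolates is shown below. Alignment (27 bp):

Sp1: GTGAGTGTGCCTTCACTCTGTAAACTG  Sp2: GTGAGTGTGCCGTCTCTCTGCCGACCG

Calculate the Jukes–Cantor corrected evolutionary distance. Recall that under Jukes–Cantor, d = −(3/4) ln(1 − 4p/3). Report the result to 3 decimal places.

0.264

The sequences differ at 6 of 27 sites (12, 15, 21, 22, 23, 26), so p = 6/27 ≈ 0.222222.
d = −(3/4) ln(1 − 4p/3) = −0.75 ln(1 − 0.296296) = −0.75 ln(0.703704)
  = −0.75 × (-0.351397) = 0.263548 substitutions/site.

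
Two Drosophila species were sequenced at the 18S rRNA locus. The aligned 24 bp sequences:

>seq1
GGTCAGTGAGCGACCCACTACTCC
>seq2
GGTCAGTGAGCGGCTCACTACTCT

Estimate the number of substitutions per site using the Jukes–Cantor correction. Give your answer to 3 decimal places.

The sequences differ at 3 of 24 sites (13, 15, 24), so p = 3/24 = 0.125.
d = −(3/4) ln(1 − 4p/3) = −0.75 ln(1 − 0.166667) = −0.75 ln(0.833333)
  = −0.75 × (-0.182322) = 0.136742 substitutions/site.

0.137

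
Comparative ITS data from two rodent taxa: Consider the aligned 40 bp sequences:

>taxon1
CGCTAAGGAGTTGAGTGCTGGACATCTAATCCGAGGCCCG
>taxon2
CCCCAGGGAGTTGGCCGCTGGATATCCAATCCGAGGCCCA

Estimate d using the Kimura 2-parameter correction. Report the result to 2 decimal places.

Of 40 sites, 7 differences are transitions and 2 are transversions, so P = 7/40 = 0.175 and Q = 2/40 = 0.05.
Under the Kimura two-parameter model, d = −½ ln(1 − 2P − Q) − ¼ ln(1 − 2Q).
1 − 2P − Q = 0.6, giving −½ ln(0.6) = 0.255413.
1 − 2Q = 0.9, giving −¼ ln(0.9) = 0.026340.
d = 0.255413 + 0.026340 = 0.281753.

0.28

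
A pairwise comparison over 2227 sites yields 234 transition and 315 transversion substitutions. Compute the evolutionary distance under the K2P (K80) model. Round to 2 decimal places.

0.30

P = 234/2227 ≈ 0.105074 and Q = 315/2227 ≈ 0.141446.
Under the Kimura two-parameter model, d = −½ ln(1 − 2P − Q) − ¼ ln(1 − 2Q).
1 − 2P − Q = 0.648406, giving −½ ln(0.648406) = 0.216619.
1 − 2Q = 0.717108, giving −¼ ln(0.717108) = 0.083132.
d = 0.216619 + 0.083132 = 0.299751.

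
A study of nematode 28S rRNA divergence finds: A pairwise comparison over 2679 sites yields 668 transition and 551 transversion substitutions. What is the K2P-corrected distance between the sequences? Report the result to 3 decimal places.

0.742

P = 668/2679 ≈ 0.249347 and Q = 551/2679 ≈ 0.205674.
Under the Kimura two-parameter model, d = −½ ln(1 − 2P − Q) − ¼ ln(1 − 2Q).
1 − 2P − Q = 0.295632, giving −½ ln(0.295632) = 0.609320.
1 − 2Q = 0.588652, giving −¼ ln(0.588652) = 0.132480.
d = 0.609320 + 0.132480 = 0.741800.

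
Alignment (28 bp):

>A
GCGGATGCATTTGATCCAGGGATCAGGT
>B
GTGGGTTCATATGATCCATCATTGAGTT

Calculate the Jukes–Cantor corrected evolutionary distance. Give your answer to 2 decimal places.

The sequences differ at 10 of 28 sites (2, 5, 7, 11, 19, 20, 21, 22, 24, 27), so p = 10/28 ≈ 0.357143.
d = −(3/4) ln(1 − 4p/3) = −0.75 ln(1 − 0.476191) = −0.75 ln(0.523809)
  = −0.75 × (-0.646628) = 0.484971 substitutions/site.

0.48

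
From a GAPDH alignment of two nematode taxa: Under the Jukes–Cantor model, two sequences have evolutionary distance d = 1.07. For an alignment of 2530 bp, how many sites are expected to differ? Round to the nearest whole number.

1442

Invert JC69: p = (3/4)(1 − e^(−4d/3)) = 0.75 × (1 − e^(-1.426667)) = 0.75 × (1 − 0.240108) = 0.569919.
Expected differing sites = pL ≈ 0.569919 × 2530 = 1441.89507 ≈ 1442.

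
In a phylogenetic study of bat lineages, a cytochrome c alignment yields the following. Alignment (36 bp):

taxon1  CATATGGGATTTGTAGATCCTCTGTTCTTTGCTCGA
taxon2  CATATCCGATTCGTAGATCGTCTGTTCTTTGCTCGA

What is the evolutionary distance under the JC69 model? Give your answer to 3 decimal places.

The sequences differ at 4 of 36 sites (6, 7, 12, 20), so p = 4/36 ≈ 0.111111.
d = −(3/4) ln(1 − 4p/3) = −0.75 ln(1 − 0.148148) = −0.75 ln(0.851852)
  = −0.75 × (-0.160342) = 0.120257 substitutions/site.

0.120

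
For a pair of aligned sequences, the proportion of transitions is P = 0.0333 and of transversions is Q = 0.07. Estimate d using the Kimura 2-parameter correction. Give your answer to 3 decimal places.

Under the Kimura two-parameter model, d = −½ ln(1 − 2P − Q) − ¼ ln(1 − 2Q).
1 − 2P − Q = 0.8634, giving −½ ln(0.8634) = 0.073439.
1 − 2Q = 0.86, giving −¼ ln(0.86) = 0.037706.
d = 0.073439 + 0.037706 = 0.111145.

0.111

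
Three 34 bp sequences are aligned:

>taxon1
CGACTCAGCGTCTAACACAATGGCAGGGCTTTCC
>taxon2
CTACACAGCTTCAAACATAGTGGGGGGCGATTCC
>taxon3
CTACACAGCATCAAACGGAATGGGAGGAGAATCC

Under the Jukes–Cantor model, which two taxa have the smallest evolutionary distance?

taxon2 and taxon3

taxon1–taxon2: 11/34 differ, p = 0.324, d = 0.423.
taxon1–taxon3: 11/34 differ, p = 0.324, d = 0.423.
taxon2–taxon3: 7/34 differ, p = 0.206, d = 0.241.
The smallest distance is between taxon2 and taxon3.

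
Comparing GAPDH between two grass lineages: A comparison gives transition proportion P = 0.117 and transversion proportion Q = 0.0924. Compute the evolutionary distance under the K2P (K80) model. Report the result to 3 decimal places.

Under the Kimura two-parameter model, d = −½ ln(1 − 2P − Q) − ¼ ln(1 − 2Q).
1 − 2P − Q = 0.6736, giving −½ ln(0.6736) = 0.197559.
1 − 2Q = 0.8152, giving −¼ ln(0.8152) = 0.051080.
d = 0.197559 + 0.051080 = 0.248639.

0.249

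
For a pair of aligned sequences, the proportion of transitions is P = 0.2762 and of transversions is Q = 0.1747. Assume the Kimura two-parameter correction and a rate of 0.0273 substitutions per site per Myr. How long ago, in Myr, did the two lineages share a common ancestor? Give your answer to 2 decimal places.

Under the Kimura two-parameter model, d = −½ ln(1 − 2P − Q) − ¼ ln(1 − 2Q).
1 − 2P − Q = 0.2729, giving −½ ln(0.2729) = 0.649325.
1 − 2Q = 0.6506, giving −¼ ln(0.6506) = 0.107465.
d = 0.649325 + 0.107465 = 0.756790.
Under a molecular clock d = 2μt, so t = d/(2μ) = 0.756790 / (2 × 0.0273) = 13.86 Myr.

13.86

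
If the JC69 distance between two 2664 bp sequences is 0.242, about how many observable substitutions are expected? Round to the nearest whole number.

Invert JC69: p = (3/4)(1 − e^(−4d/3)) = 0.75 × (1 − e^(-0.322667)) = 0.75 × (1 − 0.724215) = 0.206839.
Expected differing sites = pL ≈ 0.206839 × 2664 = 551.019096 ≈ 551.

551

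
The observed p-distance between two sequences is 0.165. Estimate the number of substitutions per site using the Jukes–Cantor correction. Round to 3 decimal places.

d = −(3/4) ln(1 − 4p/3) = −0.75 ln(1 − 0.22) = −0.75 ln(0.78)
  = −0.75 × (-0.248461) = 0.186346 substitutions/site.

0.186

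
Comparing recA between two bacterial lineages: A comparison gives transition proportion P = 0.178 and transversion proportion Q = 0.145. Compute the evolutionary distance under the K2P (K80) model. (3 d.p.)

0.433

Under the Kimura two-parameter model, d = −½ ln(1 − 2P − Q) − ¼ ln(1 − 2Q).
1 − 2P − Q = 0.499, giving −½ ln(0.499) = 0.347575.
1 − 2Q = 0.71, giving −¼ ln(0.71) = 0.085623.
d = 0.347575 + 0.085623 = 0.433198.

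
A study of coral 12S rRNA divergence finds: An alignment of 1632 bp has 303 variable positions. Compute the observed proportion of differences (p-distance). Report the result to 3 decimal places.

p = 303/1632 = 0.185661… ≈ 0.186 (to 3 d.p.).

0.186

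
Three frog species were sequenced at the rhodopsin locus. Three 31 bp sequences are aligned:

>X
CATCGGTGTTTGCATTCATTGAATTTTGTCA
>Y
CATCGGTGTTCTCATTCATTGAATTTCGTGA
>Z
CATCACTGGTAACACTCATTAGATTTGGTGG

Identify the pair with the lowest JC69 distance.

X and Y

X–Y: 4/31 differ, p = 0.129, d = 0.142.
X–Z: 11/31 differ, p = 0.355, d = 0.481.
Y–Z: 10/31 differ, p = 0.323, d = 0.422.
The smallest distance is between X and Y.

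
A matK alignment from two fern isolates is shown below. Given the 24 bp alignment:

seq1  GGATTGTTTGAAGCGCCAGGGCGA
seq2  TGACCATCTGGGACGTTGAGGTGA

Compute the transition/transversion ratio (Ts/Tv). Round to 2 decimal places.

12.00

Transitions are A↔G and C↔T; transversions are all other mismatches.
Transitions: 12. Transversions: 1.
R = 12/1 = 12.00.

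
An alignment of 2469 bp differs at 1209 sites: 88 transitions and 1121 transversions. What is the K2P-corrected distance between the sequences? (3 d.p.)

0.969

P = 88/2469 ≈ 0.035642 and Q = 1121/2469 ≈ 0.45403.
Under the Kimura two-parameter model, d = −½ ln(1 − 2P − Q) − ¼ ln(1 − 2Q).
1 − 2P − Q = 0.474686, giving −½ ln(0.474686) = 0.372551.
1 − 2Q = 0.09194, giving −¼ ln(0.09194) = 0.596655.
d = 0.372551 + 0.596655 = 0.969206.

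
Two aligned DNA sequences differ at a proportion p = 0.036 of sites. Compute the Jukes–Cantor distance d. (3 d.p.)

d = −(3/4) ln(1 − 4p/3) = −0.75 ln(1 − 0.048) = −0.75 ln(0.952)
  = −0.75 × (-0.049190) = 0.036893 substitutions/site.

0.037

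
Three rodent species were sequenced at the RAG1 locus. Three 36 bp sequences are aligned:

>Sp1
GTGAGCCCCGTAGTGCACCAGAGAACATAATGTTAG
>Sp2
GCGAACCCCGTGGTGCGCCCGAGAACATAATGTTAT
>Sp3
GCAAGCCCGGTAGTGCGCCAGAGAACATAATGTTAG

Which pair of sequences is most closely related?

Sp1 and Sp3

Sp1–Sp2: 6/36 differ, p = 0.167, d = 0.188.
Sp1–Sp3: 4/36 differ, p = 0.111, d = 0.120.
Sp2–Sp3: 6/36 differ, p = 0.167, d = 0.188.
The smallest distance is between Sp1 and Sp3.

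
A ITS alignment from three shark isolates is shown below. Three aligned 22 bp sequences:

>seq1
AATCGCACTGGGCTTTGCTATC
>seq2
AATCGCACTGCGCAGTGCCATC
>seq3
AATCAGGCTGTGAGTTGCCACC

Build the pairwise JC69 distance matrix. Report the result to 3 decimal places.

d(seq1,seq2) = 0.208, d(seq1,seq3) = 0.497, d(seq2,seq3) = 0.497

seq1–seq2: 4/22 sites differ → p ≈ 0.181818, d = −0.75 ln(1 − 0.242424) = 0.208224 ≈ 0.208.
seq1–seq3: 8/22 sites differ → p ≈ 0.363636, d = −0.75 ln(1 − 0.484848) = 0.497470 ≈ 0.497.
seq2–seq3: 8/22 sites differ → p ≈ 0.363636, d = −0.75 ln(1 − 0.484848) = 0.497470 ≈ 0.497.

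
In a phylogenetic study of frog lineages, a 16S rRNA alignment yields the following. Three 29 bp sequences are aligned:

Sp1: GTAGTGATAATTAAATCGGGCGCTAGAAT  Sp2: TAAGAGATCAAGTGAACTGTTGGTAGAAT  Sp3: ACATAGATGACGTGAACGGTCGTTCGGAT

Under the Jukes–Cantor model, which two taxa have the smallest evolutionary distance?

Sp1–Sp2: 13/29 differ, p = 0.448, d = 0.683.
Sp1–Sp3: 14/29 differ, p = 0.483, d = 0.774.
Sp2–Sp3: 10/29 differ, p = 0.345, d = 0.462.
The smallest distance is between Sp2 and Sp3.

Sp2 and Sp3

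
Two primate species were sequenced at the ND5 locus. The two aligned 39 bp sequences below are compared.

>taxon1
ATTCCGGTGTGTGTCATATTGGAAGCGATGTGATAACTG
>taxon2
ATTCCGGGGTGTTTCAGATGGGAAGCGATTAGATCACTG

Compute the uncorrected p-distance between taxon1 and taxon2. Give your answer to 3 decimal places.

The sequences differ at 7 of 39 positions (sites 8, 13, 17, 20, 30, 31, 35).
p = 7/39 = 0.179487… ≈ 0.179 (to 3 d.p.).

0.179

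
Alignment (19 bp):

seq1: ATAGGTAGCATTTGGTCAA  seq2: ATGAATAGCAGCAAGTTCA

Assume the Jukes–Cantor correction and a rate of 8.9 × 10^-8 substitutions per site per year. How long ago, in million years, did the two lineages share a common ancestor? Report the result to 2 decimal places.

The sequences differ at 9 of 19 sites (3, 4, 5, 11, 12, 13, 14, 17, 18), so p = 9/19 ≈ 0.473684.
d = −(3/4) ln(1 − 4p/3) = −0.75 ln(1 − 0.631579) = −0.75 ln(0.368421)
  = −0.75 × (-0.998529) = 0.748897 substitutions/site.
Under a molecular clock d = 2μt, so t = d/(2μ) = 0.748897 / (2 × 8.9 × 10^-8) = 4.21 million years.

4.21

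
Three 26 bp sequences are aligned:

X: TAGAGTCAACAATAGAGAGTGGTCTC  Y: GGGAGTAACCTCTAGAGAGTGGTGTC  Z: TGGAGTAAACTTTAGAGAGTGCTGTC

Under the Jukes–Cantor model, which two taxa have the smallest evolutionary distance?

Y and Z

X–Y: 7/26 differ, p = 0.269, d = 0.334.
X–Z: 6/26 differ, p = 0.231, d = 0.276.
Y–Z: 4/26 differ, p = 0.154, d = 0.172.
The smallest distance is between Y and Z.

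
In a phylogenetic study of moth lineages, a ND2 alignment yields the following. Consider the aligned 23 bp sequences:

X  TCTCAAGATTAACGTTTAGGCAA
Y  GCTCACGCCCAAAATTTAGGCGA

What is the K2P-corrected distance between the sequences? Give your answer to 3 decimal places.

0.476

Of 23 sites, 4 differences are transitions and 4 are transversions, so P = 4/23 ≈ 0.173913 and Q = 4/23 ≈ 0.173913.
Under the Kimura two-parameter model, d = −½ ln(1 − 2P − Q) − ¼ ln(1 − 2Q).
1 − 2P − Q = 0.478261, giving −½ ln(0.478261) = 0.368799.
1 − 2Q = 0.652174, giving −¼ ln(0.652174) = 0.106861.
d = 0.368799 + 0.106861 = 0.475660.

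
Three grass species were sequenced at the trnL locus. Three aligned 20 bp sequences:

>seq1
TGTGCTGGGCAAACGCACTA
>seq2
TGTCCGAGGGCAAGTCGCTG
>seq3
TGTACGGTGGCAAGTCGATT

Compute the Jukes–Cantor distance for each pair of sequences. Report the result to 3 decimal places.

d(seq1,seq2) = 0.687, d(seq1,seq3) = 0.824, d(seq2,seq3) = 0.304

seq1–seq2: 9/20 sites differ → p = 0.45, d = −0.75 ln(1 − 0.6) = 0.687218 ≈ 0.687.
seq1–seq3: 10/20 sites differ → p = 0.5, d = −0.75 ln(1 − 0.666667) = 0.823960 ≈ 0.824.
seq2–seq3: 5/20 sites differ → p = 0.25, d = −0.75 ln(1 − 0.333333) = 0.304098 ≈ 0.304.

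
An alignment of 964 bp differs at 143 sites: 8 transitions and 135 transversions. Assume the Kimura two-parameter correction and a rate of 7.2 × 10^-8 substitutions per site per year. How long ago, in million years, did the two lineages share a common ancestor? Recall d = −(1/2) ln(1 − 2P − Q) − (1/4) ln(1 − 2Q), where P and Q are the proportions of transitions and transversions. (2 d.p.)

1.16

P = 8/964 ≈ 0.008299 and Q = 135/964 ≈ 0.140041.
Under the Kimura two-parameter model, d = −½ ln(1 − 2P − Q) − ¼ ln(1 − 2Q).
1 − 2P − Q = 0.843361, giving −½ ln(0.843361) = 0.085180.
1 − 2Q = 0.719918, giving −¼ ln(0.719918) = 0.082154.
d = 0.085180 + 0.082154 = 0.167334.
Under a molecular clock d = 2μt, so t = d/(2μ) = 0.167334 / (2 × 7.2 × 10^-8) = 1.16 million years.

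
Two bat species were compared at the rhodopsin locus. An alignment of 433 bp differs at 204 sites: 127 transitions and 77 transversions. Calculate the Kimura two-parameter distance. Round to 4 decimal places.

P = 127/433 ≈ 0.293303 and Q = 77/433 ≈ 0.177829.
Under the Kimura two-parameter model, d = −½ ln(1 − 2P − Q) − ¼ ln(1 − 2Q).
1 − 2P − Q = 0.235565, giving −½ ln(0.235565) = 0.722884.
1 − 2Q = 0.644342, giving −¼ ln(0.644342) = 0.109881.
d = 0.722884 + 0.109881 = 0.832765.

0.8328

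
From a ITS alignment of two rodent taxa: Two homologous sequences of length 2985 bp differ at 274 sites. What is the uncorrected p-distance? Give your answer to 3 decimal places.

p = 274/2985 = 0.091792… ≈ 0.092 (to 3 d.p.).

0.092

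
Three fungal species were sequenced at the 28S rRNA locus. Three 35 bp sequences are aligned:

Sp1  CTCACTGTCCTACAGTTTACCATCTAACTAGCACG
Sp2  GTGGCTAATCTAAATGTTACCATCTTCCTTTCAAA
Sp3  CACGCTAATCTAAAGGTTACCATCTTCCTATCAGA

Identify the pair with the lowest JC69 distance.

Sp2 and Sp3

Sp1–Sp2: 15/35 differ, p = 0.429, d = 0.635.
Sp1–Sp3: 12/35 differ, p = 0.343, d = 0.458.
Sp2–Sp3: 6/35 differ, p = 0.171, d = 0.195.
The smallest distance is between Sp2 and Sp3.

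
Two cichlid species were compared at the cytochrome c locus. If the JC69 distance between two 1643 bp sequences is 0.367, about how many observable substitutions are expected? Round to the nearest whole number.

477

Invert JC69: p = (3/4)(1 − e^(−4d/3)) = 0.75 × (1 − e^(-0.489333)) = 0.75 × (1 − 0.613035) = 0.290224.
Expected differing sites = pL ≈ 0.290224 × 1643 = 476.838032 ≈ 477.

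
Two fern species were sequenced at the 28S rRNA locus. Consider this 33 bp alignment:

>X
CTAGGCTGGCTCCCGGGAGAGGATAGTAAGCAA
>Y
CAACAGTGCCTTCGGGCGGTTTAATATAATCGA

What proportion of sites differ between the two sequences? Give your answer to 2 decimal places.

0.52

The sequences differ at 17 of 33 positions.
p = 17/33 = 0.515151… ≈ 0.52 (to 2 d.p.).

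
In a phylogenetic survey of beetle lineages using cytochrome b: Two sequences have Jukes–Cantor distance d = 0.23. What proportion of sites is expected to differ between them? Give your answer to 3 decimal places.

p = (3/4)(1 − e^(−4d/3)) = 0.75 × (1 − e^(-0.306667)) = 0.75 × (1 − 0.735896) = 0.198078.

0.198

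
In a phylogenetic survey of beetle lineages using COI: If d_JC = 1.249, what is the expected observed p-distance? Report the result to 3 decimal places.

p = (3/4)(1 − e^(−4d/3)) = 0.75 × (1 − e^(-1.665333)) = 0.75 × (1 − 0.189128) = 0.608154.

0.608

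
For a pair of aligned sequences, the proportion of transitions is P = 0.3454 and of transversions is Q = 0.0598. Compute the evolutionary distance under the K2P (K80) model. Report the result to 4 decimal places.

0.7262

Under the Kimura two-parameter model, d = −½ ln(1 − 2P − Q) − ¼ ln(1 − 2Q).
1 − 2P − Q = 0.2494, giving −½ ln(0.2494) = 0.694349.
1 − 2Q = 0.8804, giving −¼ ln(0.8804) = 0.031845.
d = 0.694349 + 0.031845 = 0.726194.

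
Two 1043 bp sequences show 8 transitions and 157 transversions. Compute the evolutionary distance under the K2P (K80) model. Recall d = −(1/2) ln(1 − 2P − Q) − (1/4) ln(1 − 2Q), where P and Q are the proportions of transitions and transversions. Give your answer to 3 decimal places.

P = 8/1043 ≈ 0.00767 and Q = 157/1043 ≈ 0.150527.
Under the Kimura two-parameter model, d = −½ ln(1 − 2P − Q) − ¼ ln(1 − 2Q).
1 − 2P − Q = 0.834133, giving −½ ln(0.834133) = 0.090681.
1 − 2Q = 0.698946, giving −¼ ln(0.698946) = 0.089545.
d = 0.090681 + 0.089545 = 0.180226.

0.180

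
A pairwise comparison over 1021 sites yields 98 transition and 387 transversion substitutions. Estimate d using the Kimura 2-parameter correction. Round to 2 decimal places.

P = 98/1021 ≈ 0.095984 and Q = 387/1021 ≈ 0.37904.
Under the Kimura two-parameter model, d = −½ ln(1 − 2P − Q) − ¼ ln(1 − 2Q).
1 − 2P − Q = 0.428992, giving −½ ln(0.428992) = 0.423159.
1 − 2Q = 0.24192, giving −¼ ln(0.24192) = 0.354787.
d = 0.423159 + 0.354787 = 0.777946.

0.78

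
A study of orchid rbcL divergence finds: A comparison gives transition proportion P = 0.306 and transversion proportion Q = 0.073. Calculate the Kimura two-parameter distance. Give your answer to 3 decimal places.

Under the Kimura two-parameter model, d = −½ ln(1 − 2P − Q) − ¼ ln(1 − 2Q).
1 − 2P − Q = 0.315, giving −½ ln(0.315) = 0.577591.
1 − 2Q = 0.854, giving −¼ ln(0.854) = 0.039456.
d = 0.577591 + 0.039456 = 0.617047.

0.617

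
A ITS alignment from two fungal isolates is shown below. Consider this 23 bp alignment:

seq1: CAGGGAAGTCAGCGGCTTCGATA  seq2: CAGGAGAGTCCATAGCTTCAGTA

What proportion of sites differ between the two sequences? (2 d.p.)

0.35

The sequences differ at 8 of 23 positions (sites 5, 6, 11, 12, 13, 14, 20, 21).
p = 8/23 = 0.347826… ≈ 0.35 (to 2 d.p.).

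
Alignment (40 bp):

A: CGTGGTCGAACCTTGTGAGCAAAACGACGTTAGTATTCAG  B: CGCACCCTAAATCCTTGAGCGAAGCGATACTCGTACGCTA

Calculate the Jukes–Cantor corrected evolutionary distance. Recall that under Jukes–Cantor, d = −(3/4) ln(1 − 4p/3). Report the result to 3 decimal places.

0.824

The sequences differ at 20 of 40 sites, so p = 20/40 = 0.5.
d = −(3/4) ln(1 − 4p/3) = −0.75 ln(1 − 0.666667) = −0.75 ln(0.333333)
  = −0.75 × (-1.098613) = 0.823960 substitutions/site.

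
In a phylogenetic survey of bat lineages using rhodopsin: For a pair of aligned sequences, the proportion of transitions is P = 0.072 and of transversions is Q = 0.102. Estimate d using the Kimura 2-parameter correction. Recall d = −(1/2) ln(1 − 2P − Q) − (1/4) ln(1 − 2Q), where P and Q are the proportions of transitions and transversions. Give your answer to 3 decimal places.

Under the Kimura two-parameter model, d = −½ ln(1 − 2P − Q) − ¼ ln(1 − 2Q).
1 − 2P − Q = 0.754, giving −½ ln(0.754) = 0.141181.
1 − 2Q = 0.796, giving −¼ ln(0.796) = 0.057039.
d = 0.141181 + 0.057039 = 0.198220.

0.198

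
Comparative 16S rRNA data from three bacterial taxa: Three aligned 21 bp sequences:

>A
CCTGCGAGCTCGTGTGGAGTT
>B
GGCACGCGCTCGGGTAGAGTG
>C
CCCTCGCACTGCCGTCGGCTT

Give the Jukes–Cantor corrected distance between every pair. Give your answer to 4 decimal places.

d(A,B) = 0.5319, d(A,C) = 0.7557, d(B,C) = 0.8990

A–B: 8/21 sites differ → p ≈ 0.380952, d = −0.75 ln(1 − 0.507936) = 0.531860 ≈ 0.5319.
A–C: 10/21 sites differ → p ≈ 0.47619, d = −0.75 ln(1 − 0.63492) = 0.755729 ≈ 0.7557.
B–C: 11/21 sites differ → p ≈ 0.52381, d = −0.75 ln(1 − 0.698413) = 0.899023 ≈ 0.8990.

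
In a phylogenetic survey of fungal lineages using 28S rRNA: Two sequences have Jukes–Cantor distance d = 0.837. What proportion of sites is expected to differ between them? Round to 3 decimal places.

0.504

p = (3/4)(1 − e^(−4d/3)) = 0.75 × (1 − e^(-1.116)) = 0.75 × (1 − 0.327588) = 0.504309.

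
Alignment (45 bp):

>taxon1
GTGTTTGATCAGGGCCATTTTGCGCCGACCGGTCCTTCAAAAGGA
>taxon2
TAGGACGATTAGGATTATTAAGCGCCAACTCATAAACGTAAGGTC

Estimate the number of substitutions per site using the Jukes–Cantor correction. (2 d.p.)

The sequences differ at 24 of 45 sites, so p = 24/45 ≈ 0.533333.
d = −(3/4) ln(1 − 4p/3) = −0.75 ln(1 − 0.711111) = −0.75 ln(0.288889)
  = −0.75 × (-1.241713) = 0.931285 substitutions/site.

0.93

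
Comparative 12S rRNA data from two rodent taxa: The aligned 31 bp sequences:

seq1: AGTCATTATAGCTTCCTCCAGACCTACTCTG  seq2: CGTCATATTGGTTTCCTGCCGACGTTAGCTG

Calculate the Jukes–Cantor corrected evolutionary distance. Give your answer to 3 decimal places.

0.481

The sequences differ at 11 of 31 sites, so p = 11/31 ≈ 0.354839.
d = −(3/4) ln(1 − 4p/3) = −0.75 ln(1 − 0.473119) = −0.75 ln(0.526881)
  = −0.75 × (-0.640781) = 0.480586 substitutions/site.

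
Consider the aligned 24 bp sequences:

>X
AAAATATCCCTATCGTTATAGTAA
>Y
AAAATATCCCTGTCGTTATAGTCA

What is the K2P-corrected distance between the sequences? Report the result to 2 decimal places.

0.09

Of 24 sites, 1 differences are transitions and 1 are transversions, so P = 1/24 ≈ 0.041667 and Q = 1/24 ≈ 0.041667.
Under the Kimura two-parameter model, d = −½ ln(1 − 2P − Q) − ¼ ln(1 − 2Q).
1 − 2P − Q = 0.874999, giving −½ ln(0.874999) = 0.066766.
1 − 2Q = 0.916666, giving −¼ ln(0.916666) = 0.021753.
d = 0.066766 + 0.021753 = 0.088519.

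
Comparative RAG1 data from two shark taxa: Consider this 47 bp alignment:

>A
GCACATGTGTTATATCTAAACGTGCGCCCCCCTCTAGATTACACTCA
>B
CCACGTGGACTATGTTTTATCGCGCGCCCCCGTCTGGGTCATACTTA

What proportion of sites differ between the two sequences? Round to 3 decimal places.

The sequences differ at 16 of 47 positions.
p = 16/47 = 0.340425… ≈ 0.340 (to 3 d.p.).

0.340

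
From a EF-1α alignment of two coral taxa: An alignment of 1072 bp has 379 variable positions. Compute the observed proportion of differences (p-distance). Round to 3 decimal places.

0.354

p = 379/1072 = 0.353544… ≈ 0.354 (to 3 d.p.).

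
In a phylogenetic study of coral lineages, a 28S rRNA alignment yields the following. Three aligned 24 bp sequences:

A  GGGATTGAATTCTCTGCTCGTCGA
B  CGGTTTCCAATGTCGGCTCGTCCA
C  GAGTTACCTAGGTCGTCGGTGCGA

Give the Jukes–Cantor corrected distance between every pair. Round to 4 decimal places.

d(A,B) = 0.4408, d(A,C) = 1.3438, d(B,C) = 0.7083

A–B: 8/24 sites differ → p ≈ 0.333333, d = −0.75 ln(1 − 0.444444) = 0.440839 ≈ 0.4408.
A–C: 15/24 sites differ → p = 0.625, d = −0.75 ln(1 − 0.833333) = 1.343818 ≈ 1.3438.
B–C: 11/24 sites differ → p ≈ 0.458333, d = −0.75 ln(1 − 0.611111) = 0.708346 ≈ 0.7083.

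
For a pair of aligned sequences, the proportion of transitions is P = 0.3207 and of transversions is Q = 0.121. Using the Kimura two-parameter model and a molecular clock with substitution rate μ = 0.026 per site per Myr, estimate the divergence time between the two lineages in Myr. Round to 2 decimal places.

15.15

Under the Kimura two-parameter model, d = −½ ln(1 − 2P − Q) − ¼ ln(1 − 2Q).
1 − 2P − Q = 0.2376, giving −½ ln(0.2376) = 0.718583.
1 − 2Q = 0.758, giving −¼ ln(0.758) = 0.069268.
d = 0.718583 + 0.069268 = 0.787851.
Under a molecular clock d = 2μt, so t = d/(2μ) = 0.787851 / (2 × 0.026) = 15.15 Myr.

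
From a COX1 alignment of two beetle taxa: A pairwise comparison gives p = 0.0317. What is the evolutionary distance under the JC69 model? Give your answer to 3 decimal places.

0.032

d = −(3/4) ln(1 − 4p/3) = −0.75 ln(1 − 0.042267) = −0.75 ln(0.957733)
  = −0.75 × (-0.043186) = 0.032390 substitutions/site.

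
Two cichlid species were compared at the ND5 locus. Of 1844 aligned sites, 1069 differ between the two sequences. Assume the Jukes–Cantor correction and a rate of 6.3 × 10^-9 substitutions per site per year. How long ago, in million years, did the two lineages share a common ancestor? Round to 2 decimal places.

88.25

p = 1069/1844 ≈ 0.579718.
d = −(3/4) ln(1 − 4p/3) = −0.75 ln(1 − 0.772957) = −0.75 ln(0.227043)
  = −0.75 × (-1.482616) = 1.111962 substitutions/site.
Under a molecular clock d = 2μt, so t = d/(2μ) = 1.111962 / (2 × 6.3 × 10^-9) = 88.25 million years.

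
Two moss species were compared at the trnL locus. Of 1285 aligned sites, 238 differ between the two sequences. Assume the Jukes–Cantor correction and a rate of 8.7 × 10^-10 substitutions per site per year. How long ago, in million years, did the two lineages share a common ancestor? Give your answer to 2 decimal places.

122.25

p = 238/1285 ≈ 0.185214.
d = −(3/4) ln(1 − 4p/3) = −0.75 ln(1 − 0.246952) = −0.75 ln(0.753048)
  = −0.75 × (-0.283626) = 0.212720 substitutions/site.
Under a molecular clock d = 2μt, so t = d/(2μ) = 0.212720 / (2 × 8.7 × 10^-10) = 122.25 million years.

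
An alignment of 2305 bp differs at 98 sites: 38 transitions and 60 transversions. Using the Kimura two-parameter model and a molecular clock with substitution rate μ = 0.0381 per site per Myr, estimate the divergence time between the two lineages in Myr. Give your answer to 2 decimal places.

0.57

P = 38/2305 ≈ 0.016486 and Q = 60/2305 ≈ 0.02603.
Under the Kimura two-parameter model, d = −½ ln(1 − 2P − Q) − ¼ ln(1 − 2Q).
1 − 2P − Q = 0.940998, giving −½ ln(0.940998) = 0.030407.
1 − 2Q = 0.94794, giving −¼ ln(0.94794) = 0.013366.
d = 0.030407 + 0.013366 = 0.043773.
Under a molecular clock d = 2μt, so t = d/(2μ) = 0.043773 / (2 × 0.0381) = 0.57 Myr.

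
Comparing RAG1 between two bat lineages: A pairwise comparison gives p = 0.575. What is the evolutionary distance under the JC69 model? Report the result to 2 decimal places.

1.09

d = −(3/4) ln(1 − 4p/3) = −0.75 ln(1 − 0.766667) = −0.75 ln(0.233333)
  = −0.75 × (-1.455289) = 1.091467 substitutions/site.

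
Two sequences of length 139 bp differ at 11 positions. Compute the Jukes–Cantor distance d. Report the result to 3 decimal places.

p = 11/139 ≈ 0.079137.
d = −(3/4) ln(1 − 4p/3) = −0.75 ln(1 − 0.105516) = −0.75 ln(0.894484)
  = −0.75 × (-0.111508) = 0.083631 substitutions/site.

0.084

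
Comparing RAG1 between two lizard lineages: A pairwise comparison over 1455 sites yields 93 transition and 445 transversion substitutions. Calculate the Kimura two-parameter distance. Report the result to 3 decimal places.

0.521

P = 93/1455 ≈ 0.063918 and Q = 445/1455 ≈ 0.305842.
Under the Kimura two-parameter model, d = −½ ln(1 − 2P − Q) − ¼ ln(1 − 2Q).
1 − 2P − Q = 0.566322, giving −½ ln(0.566322) = 0.284296.
1 − 2Q = 0.388316, giving −¼ ln(0.388316) = 0.236484.
d = 0.284296 + 0.236484 = 0.520780.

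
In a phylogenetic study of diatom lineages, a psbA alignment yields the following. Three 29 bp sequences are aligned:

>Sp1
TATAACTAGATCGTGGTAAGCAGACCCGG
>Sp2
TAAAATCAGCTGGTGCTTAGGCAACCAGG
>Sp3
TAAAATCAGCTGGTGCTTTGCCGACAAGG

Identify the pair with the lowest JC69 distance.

Sp2 and Sp3

Sp1–Sp2: 11/29 differ, p = 0.379, d = 0.529.
Sp1–Sp3: 11/29 differ, p = 0.379, d = 0.529.
Sp2–Sp3: 4/29 differ, p = 0.138, d = 0.152.
The smallest distance is between Sp2 and Sp3.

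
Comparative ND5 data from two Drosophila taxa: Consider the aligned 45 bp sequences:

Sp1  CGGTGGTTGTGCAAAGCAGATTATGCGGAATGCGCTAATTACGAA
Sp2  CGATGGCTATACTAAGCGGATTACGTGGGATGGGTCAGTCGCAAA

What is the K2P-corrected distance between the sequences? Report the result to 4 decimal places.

0.5726

Of 45 sites, 14 differences are transitions and 2 are transversions, so P = 14/45 ≈ 0.311111 and Q = 2/45 ≈ 0.044444.
Under the Kimura two-parameter model, d = −½ ln(1 − 2P − Q) − ¼ ln(1 − 2Q).
1 − 2P − Q = 0.333334, giving −½ ln(0.333334) = 0.549305.
1 − 2Q = 0.911112, giving −¼ ln(0.911112) = 0.023272.
d = 0.549305 + 0.023272 = 0.572577.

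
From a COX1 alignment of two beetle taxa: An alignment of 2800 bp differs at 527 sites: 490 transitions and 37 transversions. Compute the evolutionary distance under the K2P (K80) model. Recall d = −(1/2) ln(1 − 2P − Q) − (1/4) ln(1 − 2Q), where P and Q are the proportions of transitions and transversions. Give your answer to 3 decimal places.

P = 490/2800 = 0.175 and Q = 37/2800 ≈ 0.013214.
Under the Kimura two-parameter model, d = −½ ln(1 − 2P − Q) − ¼ ln(1 − 2Q).
1 − 2P − Q = 0.636786, giving −½ ln(0.636786) = 0.225661.
1 − 2Q = 0.973572, giving −¼ ln(0.973572) = 0.006696.
d = 0.225661 + 0.006696 = 0.232357.

0.232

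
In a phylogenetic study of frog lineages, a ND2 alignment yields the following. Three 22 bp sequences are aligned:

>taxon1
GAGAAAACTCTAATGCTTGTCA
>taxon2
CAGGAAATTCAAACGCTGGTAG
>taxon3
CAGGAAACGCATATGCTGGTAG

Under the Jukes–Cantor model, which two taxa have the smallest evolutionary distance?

taxon1–taxon2: 8/22 differ, p = 0.364, d = 0.497.
taxon1–taxon3: 8/22 differ, p = 0.364, d = 0.497.
taxon2–taxon3: 4/22 differ, p = 0.182, d = 0.208.
The smallest distance is between taxon2 and taxon3.

taxon2 and taxon3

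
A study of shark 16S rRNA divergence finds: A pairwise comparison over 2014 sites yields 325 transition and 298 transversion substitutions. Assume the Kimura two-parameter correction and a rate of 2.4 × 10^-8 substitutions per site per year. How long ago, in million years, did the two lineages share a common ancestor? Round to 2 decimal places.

P = 325/2014 ≈ 0.16137 and Q = 298/2014 ≈ 0.147964.
Under the Kimura two-parameter model, d = −½ ln(1 − 2P − Q) − ¼ ln(1 − 2Q).
1 − 2P − Q = 0.529296, giving −½ ln(0.529296) = 0.318104.
1 − 2Q = 0.704072, giving −¼ ln(0.704072) = 0.087719.
d = 0.318104 + 0.087719 = 0.405823.
Under a molecular clock d = 2μt, so t = d/(2μ) = 0.405823 / (2 × 2.4 × 10^-8) = 8.45 million years.

8.45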